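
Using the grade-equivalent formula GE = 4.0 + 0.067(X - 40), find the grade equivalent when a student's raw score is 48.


raw - median = 48 - 40 = 8
slope * diff = 0.067 * 8 = 0.536
GE = 4.0 + 0.536
GE = 4.536

4.536


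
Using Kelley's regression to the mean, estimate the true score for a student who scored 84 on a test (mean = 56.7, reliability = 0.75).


T_est = rxx * X + (1 - rxx) * mean
T_est = 0.75 * 84 + 0.25 * 56.7
T_est = 63.0 + 14.175
T_est = 77.175

77.175


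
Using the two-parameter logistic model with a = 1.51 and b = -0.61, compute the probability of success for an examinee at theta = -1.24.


a*(theta - b) = 1.51 * (-1.24 - -0.61) = -0.9513
exp(--0.9513) = 2.5891
P = 1 / (1 + 2.5891)
P = 0.2786

0.2786


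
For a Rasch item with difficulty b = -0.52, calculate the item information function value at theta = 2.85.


P = 1/(1+exp(-(2.85--0.52))) = 0.9668
I = P*(1-P) = 0.9668 * 0.0332
I = 0.0321

0.0321


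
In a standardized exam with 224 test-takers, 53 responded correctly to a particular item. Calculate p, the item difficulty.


Item difficulty p = number correct / total examinees
p = 53 / 224
p = 0.2366

0.2366


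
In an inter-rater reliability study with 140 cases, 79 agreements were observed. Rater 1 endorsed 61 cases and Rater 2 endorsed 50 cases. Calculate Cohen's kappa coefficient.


P_o = 79/140 = 0.564286
P_e = (61*50 + 79*90) / 19600 = 0.518367
kappa = (P_o - P_e) / (1 - P_e)
kappa = (0.564286 - 0.518367) / (1 - 0.518367)
kappa = 0.0953

0.0953


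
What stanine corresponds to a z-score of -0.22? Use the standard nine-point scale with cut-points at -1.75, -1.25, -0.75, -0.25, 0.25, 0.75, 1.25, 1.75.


Stanine boundaries: [-1.75, -1.25, -0.75, -0.25, 0.25, 0.75, 1.25, 1.75]
z = -0.22
Check each boundary:
  z >= -1.75 -> could be stanine 2
  z >= -1.25 -> could be stanine 3
  z >= -0.75 -> could be stanine 4
  z >= -0.25 -> could be stanine 5
  z < 0.25
  z < 0.75
  z < 1.25
  z < 1.75
Highest qualifying boundary gives stanine = 5

5


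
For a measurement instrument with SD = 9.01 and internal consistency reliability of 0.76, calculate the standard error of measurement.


SEM = SD * sqrt(1 - rxx)
SEM = 9.01 * sqrt(1 - 0.76)
SEM = 9.01 * sqrt(0.24) = 9.01 * 0.489898
SEM = 4.414

4.414


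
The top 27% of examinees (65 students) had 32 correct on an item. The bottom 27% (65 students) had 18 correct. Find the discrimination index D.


p_upper = 32/65 = 0.4923
p_lower = 18/65 = 0.2769
D = 0.4923 - 0.2769 = 0.2154

0.2154


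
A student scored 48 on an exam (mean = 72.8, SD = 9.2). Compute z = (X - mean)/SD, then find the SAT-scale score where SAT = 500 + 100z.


z = (X - mean) / SD = (48 - 72.8) / 9.2
z = -24.8 / 9.2
z = -2.6957
SAT-scale = SAT = 500 + 100z
Carry z at full precision (z = -24.8 / 9.2) into the conversion:
SAT-scale = 500 + 100 * (-24.8 / 9.2) = 500 + -2480 / 9.2
SAT-scale = 500 + -269.5652
SAT-scale = 230.4348

230.4348


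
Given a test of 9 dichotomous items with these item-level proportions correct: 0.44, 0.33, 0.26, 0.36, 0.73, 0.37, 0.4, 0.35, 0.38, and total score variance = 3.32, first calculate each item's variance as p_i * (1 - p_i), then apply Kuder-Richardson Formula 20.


For each item, compute p_i * q_i:
  Item 1: 0.44 * 0.56 = 0.2464
  Item 2: 0.33 * 0.67 = 0.2211
  Item 3: 0.26 * 0.74 = 0.1924
  Item 4: 0.36 * 0.64 = 0.2304
  Item 5: 0.73 * 0.27 = 0.1971
  Item 6: 0.37 * 0.63 = 0.2331
  Item 7: 0.4 * 0.6 = 0.24
  Item 8: 0.35 * 0.65 = 0.2275
  Item 9: 0.38 * 0.62 = 0.2356
Sum(p_i * q_i) = 0.2464 + 0.2211 + 0.1924 + 0.2304 + 0.1971 + 0.2331 + 0.24 + 0.2275 + 0.2356 = 2.0236
KR-20 = (k/(k-1)) * (1 - Sum(p_i*q_i) / Var_total)
= (9/8) * (1 - 2.0236/3.32)
= 1.125 * 0.3905
KR-20 = 0.4393

0.4393


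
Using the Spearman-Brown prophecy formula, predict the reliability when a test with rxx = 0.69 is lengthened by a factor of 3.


r_new = (n * rxx) / (1 + (n-1) * rxx)
r_new = (3 * 0.69) / (1 + 2 * 0.69)
r_new = 2.07 / 2.38
r_new = 0.8697

0.8697


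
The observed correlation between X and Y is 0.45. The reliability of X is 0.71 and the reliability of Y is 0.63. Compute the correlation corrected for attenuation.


r_corrected = rxy / sqrt(rxx * ryy)
= 0.45 / sqrt(0.71 * 0.63)
= 0.45 / sqrt(0.4473)
= 0.45 / 0.668805
r_corrected = 0.6728

0.6728


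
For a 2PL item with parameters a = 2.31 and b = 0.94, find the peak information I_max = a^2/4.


For 2PL, max info at theta = b = 0.94
I_max = a^2 / 4 = 2.31^2 / 4
= 5.3361 / 4
I_max = 1.334

1.334


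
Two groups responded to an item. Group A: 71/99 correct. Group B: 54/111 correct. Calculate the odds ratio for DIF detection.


Odds_A = 71/28 = 2.5357
Odds_B = 54/57 = 0.9474
OR = Odds_A / Odds_B = 2.5357 / 0.9474
Exactly, OR = (71 * 57) / (28 * 54) = 4047 / 1512
OR = 2.6766

2.6766


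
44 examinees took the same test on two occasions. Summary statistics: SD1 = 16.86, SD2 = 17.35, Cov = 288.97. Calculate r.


r = cov(X,Y) / (SD_X * SD_Y)
r = 288.97 / (16.86 * 17.35)
r = 288.97 / 292.521
r = 0.9879

0.9879


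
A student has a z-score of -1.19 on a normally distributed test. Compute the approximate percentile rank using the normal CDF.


CDF(z) = 0.5 * (1 + erf(z/sqrt(2)))
erf(-0.8415) = -0.766
CDF = 0.117
Percentile rank = 0.117 * 100 = 11.7

11.7


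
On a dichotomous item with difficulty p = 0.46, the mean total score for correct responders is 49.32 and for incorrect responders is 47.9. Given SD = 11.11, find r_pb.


q = 1 - p = 0.54
rpb = ((M1 - M0) / SD) * sqrt(p * q)
rpb = ((49.32 - 47.9) / 11.11) * sqrt(0.46 * 0.54)
rpb = 0.0637

0.0637


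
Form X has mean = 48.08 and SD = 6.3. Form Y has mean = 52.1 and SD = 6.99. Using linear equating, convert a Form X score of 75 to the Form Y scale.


slope = SD_Y / SD_X = 6.99 / 6.3 ~ 1.1095
intercept = mean_Y - slope * mean_X = 52.1 - (6.99 / 6.3) * 48.08 ~ -1.2459
Y = slope * X + intercept. To avoid rounding drift from the rounded slope/intercept, evaluate the equivalent form Y = mean_Y + SD_Y * (X - mean_X) / SD_X at full precision:
Y = 52.1 + 6.99 * (75 - 48.08) / 6.3
Y = 52.1 + 6.99 * 26.92 / 6.3
Y = 52.1 + 188.1708 / 6.3
Y = 52.1 + 29.8684
Y = 81.9684

81.9684


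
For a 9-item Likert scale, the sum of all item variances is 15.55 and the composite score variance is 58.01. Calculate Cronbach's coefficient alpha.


alpha = (k/(k-1)) * (1 - sum(si^2)/s_total^2)
= (9/8) * (1 - 15.55/58.01)
alpha = 0.8234

0.8234


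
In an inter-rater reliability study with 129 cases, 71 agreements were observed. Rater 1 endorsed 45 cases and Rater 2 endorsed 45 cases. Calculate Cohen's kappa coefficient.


P_o = 71/129 = 0.550388
P_e = (45*45 + 84*84) / 16641 = 0.5457
kappa = (P_o - P_e) / (1 - P_e)
kappa = (0.550388 - 0.5457) / (1 - 0.5457)
kappa = 0.0103

0.0103


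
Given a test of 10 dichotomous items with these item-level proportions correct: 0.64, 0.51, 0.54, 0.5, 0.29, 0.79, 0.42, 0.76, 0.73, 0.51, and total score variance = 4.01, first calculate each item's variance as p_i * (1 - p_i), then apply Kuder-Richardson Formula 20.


For each item, compute p_i * q_i:
  Item 1: 0.64 * 0.36 = 0.2304
  Item 2: 0.51 * 0.49 = 0.2499
  Item 3: 0.54 * 0.46 = 0.2484
  Item 4: 0.5 * 0.5 = 0.25
  Item 5: 0.29 * 0.71 = 0.2059
  Item 6: 0.79 * 0.21 = 0.1659
  Item 7: 0.42 * 0.58 = 0.2436
  Item 8: 0.76 * 0.24 = 0.1824
  Item 9: 0.73 * 0.27 = 0.1971
  Item 10: 0.51 * 0.49 = 0.2499
Sum(p_i * q_i) = 0.2304 + 0.2499 + 0.2484 + 0.25 + 0.2059 + 0.1659 + 0.2436 + 0.1824 + 0.1971 + 0.2499 = 2.2235
KR-20 = (k/(k-1)) * (1 - Sum(p_i*q_i) / Var_total)
= (10/9) * (1 - 2.2235/4.01)
= 1.1111 * 0.4455
KR-20 = 0.495

0.495


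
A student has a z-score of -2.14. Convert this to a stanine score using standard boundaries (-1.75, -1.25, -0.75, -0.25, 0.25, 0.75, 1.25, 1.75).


Stanine boundaries: [-1.75, -1.25, -0.75, -0.25, 0.25, 0.75, 1.25, 1.75]
z = -2.14
Check each boundary:
  z < -1.75
  z < -1.25
  z < -0.75
  z < -0.25
  z < 0.25
  z < 0.75
  z < 1.25
  z < 1.75
Highest qualifying boundary gives stanine = 1

1


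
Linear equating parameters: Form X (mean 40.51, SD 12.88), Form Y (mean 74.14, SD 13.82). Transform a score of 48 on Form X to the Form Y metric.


slope = SD_Y / SD_X = 13.82 / 12.88 ~ 1.073
intercept = mean_Y - slope * mean_X = 74.14 - (13.82 / 12.88) * 40.51 ~ 30.6735
Y = slope * X + intercept. To avoid rounding drift from the rounded slope/intercept, evaluate the equivalent form Y = mean_Y + SD_Y * (X - mean_X) / SD_X at full precision:
Y = 74.14 + 13.82 * (48 - 40.51) / 12.88
Y = 74.14 + 13.82 * 7.49 / 12.88
Y = 74.14 + 103.5118 / 12.88
Y = 74.14 + 8.0366
Y = 82.1766

82.1766


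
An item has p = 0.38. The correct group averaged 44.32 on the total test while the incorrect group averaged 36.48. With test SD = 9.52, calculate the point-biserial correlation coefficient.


q = 1 - p = 0.62
rpb = ((M1 - M0) / SD) * sqrt(p * q)
rpb = ((44.32 - 36.48) / 9.52) * sqrt(0.38 * 0.62)
rpb = 0.3997

0.3997


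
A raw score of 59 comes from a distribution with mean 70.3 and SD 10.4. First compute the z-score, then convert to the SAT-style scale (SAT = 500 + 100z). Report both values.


z = (X - mean) / SD = (59 - 70.3) / 10.4
z = -11.3 / 10.4
z = -1.0865
SAT-scale = SAT = 500 + 100z
Carry z at full precision (z = -11.3 / 10.4) into the conversion:
SAT-scale = 500 + 100 * (-11.3 / 10.4) = 500 + -1130 / 10.4
SAT-scale = 500 + -108.6538
SAT-scale = 391.3462

391.3462


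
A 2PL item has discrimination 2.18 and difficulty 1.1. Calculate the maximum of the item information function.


For 2PL, max info at theta = b = 1.1
I_max = a^2 / 4 = 2.18^2 / 4
= 4.7524 / 4
I_max = 1.1881

1.1881


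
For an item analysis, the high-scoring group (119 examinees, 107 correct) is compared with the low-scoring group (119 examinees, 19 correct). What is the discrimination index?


p_upper = 107/119 = 0.8992
p_lower = 19/119 = 0.1597
D = 0.8992 - 0.1597 = 0.7395

0.7395


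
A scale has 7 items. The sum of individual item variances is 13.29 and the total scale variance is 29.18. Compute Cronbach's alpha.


alpha = (k/(k-1)) * (1 - sum(si^2)/s_total^2)
= (7/6) * (1 - 13.29/29.18)
alpha = 0.6353

0.6353


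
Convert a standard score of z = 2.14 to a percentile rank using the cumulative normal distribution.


CDF(z) = 0.5 * (1 + erf(z/sqrt(2)))
erf(1.5132) = 0.9676
CDF = 0.9838
Percentile rank = 0.9838 * 100 = 98.38

98.38


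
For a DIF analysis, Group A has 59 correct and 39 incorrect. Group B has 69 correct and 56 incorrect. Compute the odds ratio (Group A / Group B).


Odds_A = 59/39 = 1.5128
Odds_B = 69/56 = 1.2321
OR = Odds_A / Odds_B = 1.5128 / 1.2321
Exactly, OR = (59 * 56) / (39 * 69) = 3304 / 2691
OR = 1.2278

1.2278


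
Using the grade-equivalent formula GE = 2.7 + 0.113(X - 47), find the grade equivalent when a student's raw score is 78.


raw - median = 78 - 47 = 31
slope * diff = 0.113 * 31 = 3.503
GE = 2.7 + 3.503
GE = 6.203

6.203


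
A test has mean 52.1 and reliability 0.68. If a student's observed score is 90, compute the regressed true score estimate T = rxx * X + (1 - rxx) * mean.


T_est = rxx * X + (1 - rxx) * mean
T_est = 0.68 * 90 + 0.32 * 52.1
T_est = 61.2 + 16.672
T_est = 77.872

77.872


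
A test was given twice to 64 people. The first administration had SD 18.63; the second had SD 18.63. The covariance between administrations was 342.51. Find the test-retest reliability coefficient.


r = cov(X,Y) / (SD_X * SD_Y)
r = 342.51 / (18.63 * 18.63)
r = 342.51 / 347.0769
r = 0.9868

0.9868


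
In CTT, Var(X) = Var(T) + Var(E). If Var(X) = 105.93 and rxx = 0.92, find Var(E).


var_true = rxx * var_obs = 0.92 * 105.93 = 97.4556
var_error = var_obs - var_true
var_error = 105.93 - 97.4556
var_error = 8.4744

8.4744


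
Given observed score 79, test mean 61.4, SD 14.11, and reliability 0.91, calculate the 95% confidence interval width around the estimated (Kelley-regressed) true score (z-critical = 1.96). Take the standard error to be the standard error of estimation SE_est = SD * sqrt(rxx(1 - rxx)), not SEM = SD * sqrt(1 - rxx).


True score estimate = 0.91*79 + 0.09*61.4 = 77.416
SE_est = SD * sqrt(rxx * (1 - rxx)) = 14.11 * sqrt(0.91 * 0.09) = 14.11 * sqrt(0.0819) = 4.038025
CI = T_est +/- z * SE_est, so width = 2 * z * SE_est = 2 * 1.96 * 4.038025
Width = 15.8291

15.8291


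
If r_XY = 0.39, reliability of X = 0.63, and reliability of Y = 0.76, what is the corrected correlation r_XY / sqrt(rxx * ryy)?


r_corrected = rxy / sqrt(rxx * ryy)
= 0.39 / sqrt(0.63 * 0.76)
= 0.39 / sqrt(0.4788)
= 0.39 / 0.691954
r_corrected = 0.5636

0.5636


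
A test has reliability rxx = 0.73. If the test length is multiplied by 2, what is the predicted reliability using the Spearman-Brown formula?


r_new = (n * rxx) / (1 + (n-1) * rxx)
r_new = (2 * 0.73) / (1 + 1 * 0.73)
r_new = 1.46 / 1.73
r_new = 0.8439

0.8439


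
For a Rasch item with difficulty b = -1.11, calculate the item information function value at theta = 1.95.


P = 1/(1+exp(-(1.95--1.11))) = 0.9552
I = P*(1-P) = 0.9552 * 0.0448
I = 0.0428

0.0428


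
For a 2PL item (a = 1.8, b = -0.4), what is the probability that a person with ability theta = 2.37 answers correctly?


a*(theta - b) = 1.8 * (2.37 - -0.4) = 4.986
exp(-4.986) = 0.0068
P = 1 / (1 + 0.0068)
P = 0.9932

0.9932


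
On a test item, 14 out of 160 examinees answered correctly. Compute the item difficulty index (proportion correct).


Item difficulty p = number correct / total examinees
p = 14 / 160
p = 0.0875

0.0875


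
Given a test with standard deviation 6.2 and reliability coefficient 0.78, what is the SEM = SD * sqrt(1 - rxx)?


SEM = SD * sqrt(1 - rxx)
SEM = 6.2 * sqrt(1 - 0.78)
SEM = 6.2 * sqrt(0.22) = 6.2 * 0.469042
SEM = 2.9081

2.9081


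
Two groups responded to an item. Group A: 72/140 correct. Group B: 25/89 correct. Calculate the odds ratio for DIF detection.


Odds_A = 72/68 = 1.0588
Odds_B = 25/64 = 0.3906
OR = Odds_A / Odds_B = 1.0588 / 0.3906
Exactly, OR = (72 * 64) / (68 * 25) = 4608 / 1700
OR = 2.7106

2.7106


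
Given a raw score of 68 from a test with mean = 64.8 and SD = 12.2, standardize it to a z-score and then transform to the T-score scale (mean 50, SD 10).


z = (X - mean) / SD = (68 - 64.8) / 12.2
z = 3.2 / 12.2
z = 0.2623
T-score = T = 50 + 10z
Carry z at full precision (z = 3.2 / 12.2) into the conversion:
T-score = 50 + 10 * (3.2 / 12.2) = 50 + 32 / 12.2
T-score = 50 + 2.623
T-score = 52.623

52.623


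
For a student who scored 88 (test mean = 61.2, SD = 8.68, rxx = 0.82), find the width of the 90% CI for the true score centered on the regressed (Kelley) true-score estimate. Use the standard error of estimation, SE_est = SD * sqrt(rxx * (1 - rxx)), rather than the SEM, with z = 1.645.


True score estimate = 0.82*88 + 0.18*61.2 = 83.176
SE_est = SD * sqrt(rxx * (1 - rxx)) = 8.68 * sqrt(0.82 * 0.18) = 8.68 * sqrt(0.1476) = 3.334747
CI = T_est +/- z * SE_est, so width = 2 * z * SE_est = 2 * 1.645 * 3.334747
Width = 10.9713

10.9713


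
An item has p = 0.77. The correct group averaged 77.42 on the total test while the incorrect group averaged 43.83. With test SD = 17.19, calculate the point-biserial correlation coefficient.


q = 1 - p = 0.23
rpb = ((M1 - M0) / SD) * sqrt(p * q)
rpb = ((77.42 - 43.83) / 17.19) * sqrt(0.77 * 0.23)
rpb = 0.8223

0.8223


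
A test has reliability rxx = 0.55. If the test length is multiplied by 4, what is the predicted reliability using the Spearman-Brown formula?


r_new = (n * rxx) / (1 + (n-1) * rxx)
r_new = (4 * 0.55) / (1 + 3 * 0.55)
r_new = 2.2 / 2.65
r_new = 0.8302

0.8302


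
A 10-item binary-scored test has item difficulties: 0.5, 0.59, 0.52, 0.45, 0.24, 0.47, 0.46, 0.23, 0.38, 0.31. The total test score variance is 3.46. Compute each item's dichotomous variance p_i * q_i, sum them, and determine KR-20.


For each item, compute p_i * q_i:
  Item 1: 0.5 * 0.5 = 0.25
  Item 2: 0.59 * 0.41 = 0.2419
  Item 3: 0.52 * 0.48 = 0.2496
  Item 4: 0.45 * 0.55 = 0.2475
  Item 5: 0.24 * 0.76 = 0.1824
  Item 6: 0.47 * 0.53 = 0.2491
  Item 7: 0.46 * 0.54 = 0.2484
  Item 8: 0.23 * 0.77 = 0.1771
  Item 9: 0.38 * 0.62 = 0.2356
  Item 10: 0.31 * 0.69 = 0.2139
Sum(p_i * q_i) = 0.25 + 0.2419 + 0.2496 + 0.2475 + 0.1824 + 0.2491 + 0.2484 + 0.1771 + 0.2356 + 0.2139 = 2.2955
KR-20 = (k/(k-1)) * (1 - Sum(p_i*q_i) / Var_total)
= (10/9) * (1 - 2.2955/3.46)
= 1.1111 * 0.3366
KR-20 = 0.374

0.374


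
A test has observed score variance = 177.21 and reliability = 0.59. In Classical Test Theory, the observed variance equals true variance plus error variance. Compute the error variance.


var_true = rxx * var_obs = 0.59 * 177.21 = 104.5539
var_error = var_obs - var_true
var_error = 177.21 - 104.5539
var_error = 72.6561

72.6561


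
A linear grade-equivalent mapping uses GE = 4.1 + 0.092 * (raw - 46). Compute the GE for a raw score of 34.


raw - median = 34 - 46 = -12
slope * diff = 0.092 * -12 = -1.104
GE = 4.1 + -1.104
GE = 2.996

2.996


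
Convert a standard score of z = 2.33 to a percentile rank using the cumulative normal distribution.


CDF(z) = 0.5 * (1 + erf(z/sqrt(2)))
erf(1.6476) = 0.9802
CDF = 0.9901
Percentile rank = 0.9901 * 100 = 99.01

99.01


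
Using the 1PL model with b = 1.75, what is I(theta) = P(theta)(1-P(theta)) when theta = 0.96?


P = 1/(1+exp(-(0.96-1.75))) = 0.3122
I = P*(1-P) = 0.3122 * 0.6878
I = 0.2147

0.2147


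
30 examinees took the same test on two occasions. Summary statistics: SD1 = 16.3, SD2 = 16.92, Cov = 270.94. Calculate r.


r = cov(X,Y) / (SD_X * SD_Y)
r = 270.94 / (16.3 * 16.92)
r = 270.94 / 275.796
r = 0.9824

0.9824


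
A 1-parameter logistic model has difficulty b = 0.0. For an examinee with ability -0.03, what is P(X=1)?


theta - b = -0.03 - 0.0 = -0.03
exp(-(theta - b)) = exp(0.03) = 1.0305
P = 1 / (1 + 1.0305)
P = 0.4925

0.4925


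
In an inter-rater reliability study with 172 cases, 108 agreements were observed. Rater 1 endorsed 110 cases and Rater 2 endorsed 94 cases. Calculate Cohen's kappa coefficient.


P_o = 108/172 = 0.627907
P_e = (110*94 + 62*78) / 29584 = 0.51298
kappa = (P_o - P_e) / (1 - P_e)
kappa = (0.627907 - 0.51298) / (1 - 0.51298)
kappa = 0.236

0.236


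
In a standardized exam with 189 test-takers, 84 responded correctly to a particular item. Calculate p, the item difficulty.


Item difficulty p = number correct / total examinees
p = 84 / 189
p = 0.4444

0.4444


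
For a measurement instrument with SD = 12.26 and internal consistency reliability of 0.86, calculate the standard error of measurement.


SEM = SD * sqrt(1 - rxx)
SEM = 12.26 * sqrt(1 - 0.86)
SEM = 12.26 * sqrt(0.14) = 12.26 * 0.374166
SEM = 4.5873

4.5873


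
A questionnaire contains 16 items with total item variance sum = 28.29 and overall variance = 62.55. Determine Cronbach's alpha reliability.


alpha = (k/(k-1)) * (1 - sum(si^2)/s_total^2)
= (16/15) * (1 - 28.29/62.55)
alpha = 0.5842

0.5842


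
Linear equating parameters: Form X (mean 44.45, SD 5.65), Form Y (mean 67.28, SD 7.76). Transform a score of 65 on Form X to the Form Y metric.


slope = SD_Y / SD_X = 7.76 / 5.65 ~ 1.3735
intercept = mean_Y - slope * mean_X = 67.28 - (7.76 / 5.65) * 44.45 ~ 6.2301
Y = slope * X + intercept. To avoid rounding drift from the rounded slope/intercept, evaluate the equivalent form Y = mean_Y + SD_Y * (X - mean_X) / SD_X at full precision:
Y = 67.28 + 7.76 * (65 - 44.45) / 5.65
Y = 67.28 + 7.76 * 20.55 / 5.65
Y = 67.28 + 159.468 / 5.65
Y = 67.28 + 28.2244
Y = 95.5044

95.5044


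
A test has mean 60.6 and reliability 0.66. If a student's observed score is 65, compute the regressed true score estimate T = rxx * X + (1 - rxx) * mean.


T_est = rxx * X + (1 - rxx) * mean
T_est = 0.66 * 65 + 0.34 * 60.6
T_est = 42.9 + 20.604
T_est = 63.504

63.504


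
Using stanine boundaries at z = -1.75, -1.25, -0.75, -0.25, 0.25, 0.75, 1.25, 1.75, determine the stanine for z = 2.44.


Stanine boundaries: [-1.75, -1.25, -0.75, -0.25, 0.25, 0.75, 1.25, 1.75]
z = 2.44
Check each boundary:
  z >= -1.75 -> could be stanine 2
  z >= -1.25 -> could be stanine 3
  z >= -0.75 -> could be stanine 4
  z >= -0.25 -> could be stanine 5
  z >= 0.25 -> could be stanine 6
  z >= 0.75 -> could be stanine 7
  z >= 1.25 -> could be stanine 8
  z >= 1.75 -> could be stanine 9
Highest qualifying boundary gives stanine = 9

9


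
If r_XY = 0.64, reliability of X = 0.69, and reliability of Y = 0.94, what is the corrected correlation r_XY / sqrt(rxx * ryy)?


r_corrected = rxy / sqrt(rxx * ryy)
= 0.64 / sqrt(0.69 * 0.94)
= 0.64 / sqrt(0.6486)
= 0.64 / 0.805357
r_corrected = 0.7947

0.7947


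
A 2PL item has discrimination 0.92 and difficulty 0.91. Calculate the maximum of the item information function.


For 2PL, max info at theta = b = 0.91
I_max = a^2 / 4 = 0.92^2 / 4
= 0.8464 / 4
I_max = 0.2116

0.2116


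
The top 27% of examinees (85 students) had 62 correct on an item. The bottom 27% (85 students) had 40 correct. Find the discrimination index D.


p_upper = 62/85 = 0.7294
p_lower = 40/85 = 0.4706
D = 0.7294 - 0.4706 = 0.2588

0.2588


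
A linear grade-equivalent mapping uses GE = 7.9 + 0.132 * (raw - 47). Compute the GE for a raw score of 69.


raw - median = 69 - 47 = 22
slope * diff = 0.132 * 22 = 2.904
GE = 7.9 + 2.904
GE = 10.804

10.804


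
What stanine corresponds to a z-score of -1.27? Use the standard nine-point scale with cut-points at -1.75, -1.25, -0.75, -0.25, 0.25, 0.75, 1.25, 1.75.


Stanine boundaries: [-1.75, -1.25, -0.75, -0.25, 0.25, 0.75, 1.25, 1.75]
z = -1.27
Check each boundary:
  z >= -1.75 -> could be stanine 2
  z < -1.25
  z < -0.75
  z < -0.25
  z < 0.25
  z < 0.75
  z < 1.25
  z < 1.75
Highest qualifying boundary gives stanine = 2

2


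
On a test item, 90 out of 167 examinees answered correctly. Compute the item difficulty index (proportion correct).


Item difficulty p = number correct / total examinees
p = 90 / 167
p = 0.5389

0.5389


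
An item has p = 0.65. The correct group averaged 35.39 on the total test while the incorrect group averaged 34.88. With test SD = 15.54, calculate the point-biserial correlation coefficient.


q = 1 - p = 0.35
rpb = ((M1 - M0) / SD) * sqrt(p * q)
rpb = ((35.39 - 34.88) / 15.54) * sqrt(0.65 * 0.35)
rpb = 0.0157

0.0157


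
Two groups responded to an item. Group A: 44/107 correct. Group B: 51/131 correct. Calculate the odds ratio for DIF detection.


Odds_A = 44/63 = 0.6984
Odds_B = 51/80 = 0.6375
OR = Odds_A / Odds_B = 0.6984 / 0.6375
Exactly, OR = (44 * 80) / (63 * 51) = 3520 / 3213
OR = 1.0955

1.0955


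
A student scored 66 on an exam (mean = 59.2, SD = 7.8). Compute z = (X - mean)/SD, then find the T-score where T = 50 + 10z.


z = (X - mean) / SD = (66 - 59.2) / 7.8
z = 6.8 / 7.8
z = 0.8718
T-score = T = 50 + 10z
Carry z at full precision (z = 6.8 / 7.8) into the conversion:
T-score = 50 + 10 * (6.8 / 7.8) = 50 + 68 / 7.8
T-score = 50 + 8.7179
T-score = 58.7179

58.7179


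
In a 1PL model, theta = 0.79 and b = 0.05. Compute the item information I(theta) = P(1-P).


P = 1/(1+exp(-(0.79-0.05))) = 0.677
I = P*(1-P) = 0.677 * 0.323
I = 0.2187

0.2187


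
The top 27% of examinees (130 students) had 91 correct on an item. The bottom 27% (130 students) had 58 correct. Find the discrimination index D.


p_upper = 91/130 = 0.7
p_lower = 58/130 = 0.4462
D = 0.7 - 0.4462 = 0.2538

0.2538


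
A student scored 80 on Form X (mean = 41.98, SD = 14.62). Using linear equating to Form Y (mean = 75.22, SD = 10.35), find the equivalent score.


slope = SD_Y / SD_X = 10.35 / 14.62 ~ 0.7079
intercept = mean_Y - slope * mean_X = 75.22 - (10.35 / 14.62) * 41.98 ~ 45.5009
Y = slope * X + intercept. To avoid rounding drift from the rounded slope/intercept, evaluate the equivalent form Y = mean_Y + SD_Y * (X - mean_X) / SD_X at full precision:
Y = 75.22 + 10.35 * (80 - 41.98) / 14.62
Y = 75.22 + 10.35 * 38.02 / 14.62
Y = 75.22 + 393.507 / 14.62
Y = 75.22 + 26.9157
Y = 102.1357

102.1357


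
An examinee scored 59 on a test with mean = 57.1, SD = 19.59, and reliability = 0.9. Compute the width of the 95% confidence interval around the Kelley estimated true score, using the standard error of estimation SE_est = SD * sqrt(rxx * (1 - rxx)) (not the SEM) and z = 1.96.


True score estimate = 0.9*59 + 0.1*57.1 = 58.81
SE_est = SD * sqrt(rxx * (1 - rxx)) = 19.59 * sqrt(0.9 * 0.1) = 19.59 * sqrt(0.09) = 5.877
CI = T_est +/- z * SE_est, so width = 2 * z * SE_est = 2 * 1.96 * 5.877
Width = 23.0378

23.0378


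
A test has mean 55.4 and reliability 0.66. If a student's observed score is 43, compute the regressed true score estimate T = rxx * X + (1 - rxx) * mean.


T_est = rxx * X + (1 - rxx) * mean
T_est = 0.66 * 43 + 0.34 * 55.4
T_est = 28.38 + 18.836
T_est = 47.216

47.216


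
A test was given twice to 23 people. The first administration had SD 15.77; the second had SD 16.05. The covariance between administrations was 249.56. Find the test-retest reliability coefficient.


r = cov(X,Y) / (SD_X * SD_Y)
r = 249.56 / (15.77 * 16.05)
r = 249.56 / 253.1085
r = 0.986

0.986


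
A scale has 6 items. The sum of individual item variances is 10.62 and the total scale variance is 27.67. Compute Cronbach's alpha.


alpha = (k/(k-1)) * (1 - sum(si^2)/s_total^2)
= (6/5) * (1 - 10.62/27.67)
alpha = 0.7394

0.7394


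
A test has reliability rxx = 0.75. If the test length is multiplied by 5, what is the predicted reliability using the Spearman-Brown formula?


r_new = (n * rxx) / (1 + (n-1) * rxx)
r_new = (5 * 0.75) / (1 + 4 * 0.75)
r_new = 3.75 / 4.0
r_new = 0.9375

0.9375


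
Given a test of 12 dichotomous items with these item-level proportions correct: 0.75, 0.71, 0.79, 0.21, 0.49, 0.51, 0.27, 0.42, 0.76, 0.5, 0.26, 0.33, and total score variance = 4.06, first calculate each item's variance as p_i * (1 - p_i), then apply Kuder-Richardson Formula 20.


For each item, compute p_i * q_i:
  Item 1: 0.75 * 0.25 = 0.1875
  Item 2: 0.71 * 0.29 = 0.2059
  Item 3: 0.79 * 0.21 = 0.1659
  Item 4: 0.21 * 0.79 = 0.1659
  Item 5: 0.49 * 0.51 = 0.2499
  Item 6: 0.51 * 0.49 = 0.2499
  Item 7: 0.27 * 0.73 = 0.1971
  Item 8: 0.42 * 0.58 = 0.2436
  Item 9: 0.76 * 0.24 = 0.1824
  Item 10: 0.5 * 0.5 = 0.25
  Item 11: 0.26 * 0.74 = 0.1924
  Item 12: 0.33 * 0.67 = 0.2211
Sum(p_i * q_i) = 0.1875 + 0.2059 + 0.1659 + 0.1659 + 0.2499 + 0.2499 + 0.1971 + 0.2436 + 0.1824 + 0.25 + 0.1924 + 0.2211 = 2.5116
KR-20 = (k/(k-1)) * (1 - Sum(p_i*q_i) / Var_total)
= (12/11) * (1 - 2.5116/4.06)
= 1.0909 * 0.3814
KR-20 = 0.4161

0.4161


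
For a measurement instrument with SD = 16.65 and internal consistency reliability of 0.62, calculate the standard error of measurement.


SEM = SD * sqrt(1 - rxx)
SEM = 16.65 * sqrt(1 - 0.62)
SEM = 16.65 * sqrt(0.38) = 16.65 * 0.616441
SEM = 10.2637

10.2637


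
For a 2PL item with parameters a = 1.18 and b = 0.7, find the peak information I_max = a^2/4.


For 2PL, max info at theta = b = 0.7
I_max = a^2 / 4 = 1.18^2 / 4
= 1.3924 / 4
I_max = 0.3481

0.3481


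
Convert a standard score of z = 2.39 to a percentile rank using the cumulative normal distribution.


CDF(z) = 0.5 * (1 + erf(z/sqrt(2)))
erf(1.69) = 0.9832
CDF = 0.9916
Percentile rank = 0.9916 * 100 = 99.16

99.16


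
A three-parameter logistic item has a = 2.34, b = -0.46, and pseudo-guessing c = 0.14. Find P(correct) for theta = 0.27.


logit = 2.34*(0.27 - -0.46) = 1.7082
P* = 1/(1 + exp(-1.7082)) = 0.8466
P = 0.14 + (1 - 0.14) * 0.8466
P = 0.8681

0.8681


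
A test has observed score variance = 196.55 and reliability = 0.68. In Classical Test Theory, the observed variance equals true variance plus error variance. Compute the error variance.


var_true = rxx * var_obs = 0.68 * 196.55 = 133.654
var_error = var_obs - var_true
var_error = 196.55 - 133.654
var_error = 62.896

62.896


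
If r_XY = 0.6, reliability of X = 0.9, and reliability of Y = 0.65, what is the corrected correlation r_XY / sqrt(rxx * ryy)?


r_corrected = rxy / sqrt(rxx * ryy)
= 0.6 / sqrt(0.9 * 0.65)
= 0.6 / sqrt(0.585)
= 0.6 / 0.764853
r_corrected = 0.7845

0.7845


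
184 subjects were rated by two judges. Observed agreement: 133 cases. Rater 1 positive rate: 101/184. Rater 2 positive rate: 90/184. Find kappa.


P_o = 133/184 = 0.722826
P_e = (101*90 + 83*94) / 33856 = 0.498937
kappa = (P_o - P_e) / (1 - P_e)
kappa = (0.722826 - 0.498937) / (1 - 0.498937)
kappa = 0.4468

0.4468


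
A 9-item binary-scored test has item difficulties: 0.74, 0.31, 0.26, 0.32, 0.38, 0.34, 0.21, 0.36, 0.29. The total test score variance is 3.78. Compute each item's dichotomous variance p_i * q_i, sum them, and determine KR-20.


For each item, compute p_i * q_i:
  Item 1: 0.74 * 0.26 = 0.1924
  Item 2: 0.31 * 0.69 = 0.2139
  Item 3: 0.26 * 0.74 = 0.1924
  Item 4: 0.32 * 0.68 = 0.2176
  Item 5: 0.38 * 0.62 = 0.2356
  Item 6: 0.34 * 0.66 = 0.2244
  Item 7: 0.21 * 0.79 = 0.1659
  Item 8: 0.36 * 0.64 = 0.2304
  Item 9: 0.29 * 0.71 = 0.2059
Sum(p_i * q_i) = 0.1924 + 0.2139 + 0.1924 + 0.2176 + 0.2356 + 0.2244 + 0.1659 + 0.2304 + 0.2059 = 1.8785
KR-20 = (k/(k-1)) * (1 - Sum(p_i*q_i) / Var_total)
= (9/8) * (1 - 1.8785/3.78)
= 1.125 * 0.503
KR-20 = 0.5659

0.5659


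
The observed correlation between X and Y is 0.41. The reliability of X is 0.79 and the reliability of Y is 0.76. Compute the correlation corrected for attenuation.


r_corrected = rxy / sqrt(rxx * ryy)
= 0.41 / sqrt(0.79 * 0.76)
= 0.41 / sqrt(0.6004)
= 0.41 / 0.774855
r_corrected = 0.5291

0.5291


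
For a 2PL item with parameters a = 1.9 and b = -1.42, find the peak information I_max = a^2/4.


For 2PL, max info at theta = b = -1.42
I_max = a^2 / 4 = 1.9^2 / 4
= 3.61 / 4
I_max = 0.9025

0.9025


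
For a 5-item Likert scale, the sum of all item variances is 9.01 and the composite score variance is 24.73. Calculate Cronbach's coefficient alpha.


alpha = (k/(k-1)) * (1 - sum(si^2)/s_total^2)
= (5/4) * (1 - 9.01/24.73)
alpha = 0.7946

0.7946


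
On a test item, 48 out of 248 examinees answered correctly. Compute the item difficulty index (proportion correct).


Item difficulty p = number correct / total examinees
p = 48 / 248
p = 0.1935

0.1935


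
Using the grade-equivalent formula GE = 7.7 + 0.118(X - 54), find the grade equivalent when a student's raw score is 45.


raw - median = 45 - 54 = -9
slope * diff = 0.118 * -9 = -1.062
GE = 7.7 + -1.062
GE = 6.638

6.638


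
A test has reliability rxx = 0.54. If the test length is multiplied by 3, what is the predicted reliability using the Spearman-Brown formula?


r_new = (n * rxx) / (1 + (n-1) * rxx)
r_new = (3 * 0.54) / (1 + 2 * 0.54)
r_new = 1.62 / 2.08
r_new = 0.7788

0.7788


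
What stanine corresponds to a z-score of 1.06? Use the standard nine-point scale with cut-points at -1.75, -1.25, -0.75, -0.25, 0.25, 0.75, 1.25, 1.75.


Stanine boundaries: [-1.75, -1.25, -0.75, -0.25, 0.25, 0.75, 1.25, 1.75]
z = 1.06
Check each boundary:
  z >= -1.75 -> could be stanine 2
  z >= -1.25 -> could be stanine 3
  z >= -0.75 -> could be stanine 4
  z >= -0.25 -> could be stanine 5
  z >= 0.25 -> could be stanine 6
  z >= 0.75 -> could be stanine 7
  z < 1.25
  z < 1.75
Highest qualifying boundary gives stanine = 7

7


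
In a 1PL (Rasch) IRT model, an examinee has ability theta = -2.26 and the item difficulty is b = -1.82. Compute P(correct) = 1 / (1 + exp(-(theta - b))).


theta - b = -2.26 - -1.82 = -0.44
exp(-(theta - b)) = exp(0.44) = 1.5527
P = 1 / (1 + 1.5527)
P = 0.3917

0.3917


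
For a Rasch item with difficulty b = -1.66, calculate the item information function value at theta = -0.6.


P = 1/(1+exp(-(-0.6--1.66))) = 0.7427
I = P*(1-P) = 0.7427 * 0.2573
I = 0.1911

0.1911


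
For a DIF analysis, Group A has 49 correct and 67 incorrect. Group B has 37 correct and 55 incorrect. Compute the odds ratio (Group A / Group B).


Odds_A = 49/67 = 0.7313
Odds_B = 37/55 = 0.6727
OR = Odds_A / Odds_B = 0.7313 / 0.6727
Exactly, OR = (49 * 55) / (67 * 37) = 2695 / 2479
OR = 1.0871

1.0871


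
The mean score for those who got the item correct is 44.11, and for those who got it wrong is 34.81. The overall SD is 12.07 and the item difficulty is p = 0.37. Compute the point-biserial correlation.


q = 1 - p = 0.63
rpb = ((M1 - M0) / SD) * sqrt(p * q)
rpb = ((44.11 - 34.81) / 12.07) * sqrt(0.37 * 0.63)
rpb = 0.372

0.372


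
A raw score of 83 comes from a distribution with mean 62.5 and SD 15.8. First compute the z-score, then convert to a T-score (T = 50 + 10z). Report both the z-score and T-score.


z = (X - mean) / SD = (83 - 62.5) / 15.8
z = 20.5 / 15.8
z = 1.2975
T-score = T = 50 + 10z
Carry z at full precision (z = 20.5 / 15.8) into the conversion:
T-score = 50 + 10 * (20.5 / 15.8) = 50 + 205 / 15.8
T-score = 50 + 12.9747
T-score = 62.9747

62.9747


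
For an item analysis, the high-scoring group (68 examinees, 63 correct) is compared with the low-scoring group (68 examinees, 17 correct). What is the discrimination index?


p_upper = 63/68 = 0.9265
p_lower = 17/68 = 0.25
D = 0.9265 - 0.25 = 0.6765

0.6765


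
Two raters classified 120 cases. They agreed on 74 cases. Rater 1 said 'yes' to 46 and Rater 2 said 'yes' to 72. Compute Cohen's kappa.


P_o = 74/120 = 0.616667
P_e = (46*72 + 74*48) / 14400 = 0.476667
kappa = (P_o - P_e) / (1 - P_e)
kappa = (0.616667 - 0.476667) / (1 - 0.476667)
kappa = 0.2675

0.2675


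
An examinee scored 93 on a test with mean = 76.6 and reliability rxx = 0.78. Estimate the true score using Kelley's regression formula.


T_est = rxx * X + (1 - rxx) * mean
T_est = 0.78 * 93 + 0.22 * 76.6
T_est = 72.54 + 16.852
T_est = 89.392

89.392


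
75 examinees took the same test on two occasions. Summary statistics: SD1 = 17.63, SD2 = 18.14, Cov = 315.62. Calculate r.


r = cov(X,Y) / (SD_X * SD_Y)
r = 315.62 / (17.63 * 18.14)
r = 315.62 / 319.8082
r = 0.9869

0.9869


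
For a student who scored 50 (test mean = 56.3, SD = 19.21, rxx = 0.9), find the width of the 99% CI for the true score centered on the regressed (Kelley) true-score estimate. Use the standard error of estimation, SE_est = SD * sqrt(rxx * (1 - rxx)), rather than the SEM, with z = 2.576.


True score estimate = 0.9*50 + 0.1*56.3 = 50.63
SE_est = SD * sqrt(rxx * (1 - rxx)) = 19.21 * sqrt(0.9 * 0.1) = 19.21 * sqrt(0.09) = 5.763
CI = T_est +/- z * SE_est, so width = 2 * z * SE_est = 2 * 2.576 * 5.763
Width = 29.691

29.691


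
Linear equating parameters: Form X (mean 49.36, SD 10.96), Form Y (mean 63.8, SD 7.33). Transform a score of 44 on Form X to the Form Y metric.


slope = SD_Y / SD_X = 7.33 / 10.96 ~ 0.6688
intercept = mean_Y - slope * mean_X = 63.8 - (7.33 / 10.96) * 49.36 ~ 30.7882
Y = slope * X + intercept. To avoid rounding drift from the rounded slope/intercept, evaluate the equivalent form Y = mean_Y + SD_Y * (X - mean_X) / SD_X at full precision:
Y = 63.8 + 7.33 * (44 - 49.36) / 10.96
Y = 63.8 - 7.33 * 5.36 / 10.96
Y = 63.8 - 39.2888 / 10.96
Y = 63.8 - 3.5847
Y = 60.2153

60.2153


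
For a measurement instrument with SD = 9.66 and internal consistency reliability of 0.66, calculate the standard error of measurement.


SEM = SD * sqrt(1 - rxx)
SEM = 9.66 * sqrt(1 - 0.66)
SEM = 9.66 * sqrt(0.34) = 9.66 * 0.583095
SEM = 5.6327

5.6327


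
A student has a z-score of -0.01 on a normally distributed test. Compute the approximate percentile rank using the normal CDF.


CDF(z) = 0.5 * (1 + erf(z/sqrt(2)))
erf(-0.0071) = -0.008
CDF = 0.496
Percentile rank = 0.496 * 100 = 49.6

49.6


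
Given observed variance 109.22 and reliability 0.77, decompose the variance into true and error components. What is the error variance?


var_true = rxx * var_obs = 0.77 * 109.22 = 84.0994
var_error = var_obs - var_true
var_error = 109.22 - 84.0994
var_error = 25.1206

25.1206


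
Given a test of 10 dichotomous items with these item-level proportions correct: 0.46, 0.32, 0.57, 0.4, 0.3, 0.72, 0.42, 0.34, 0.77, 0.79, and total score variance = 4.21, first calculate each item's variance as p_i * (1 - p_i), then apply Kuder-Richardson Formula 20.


For each item, compute p_i * q_i:
  Item 1: 0.46 * 0.54 = 0.2484
  Item 2: 0.32 * 0.68 = 0.2176
  Item 3: 0.57 * 0.43 = 0.2451
  Item 4: 0.4 * 0.6 = 0.24
  Item 5: 0.3 * 0.7 = 0.21
  Item 6: 0.72 * 0.28 = 0.2016
  Item 7: 0.42 * 0.58 = 0.2436
  Item 8: 0.34 * 0.66 = 0.2244
  Item 9: 0.77 * 0.23 = 0.1771
  Item 10: 0.79 * 0.21 = 0.1659
Sum(p_i * q_i) = 0.2484 + 0.2176 + 0.2451 + 0.24 + 0.21 + 0.2016 + 0.2436 + 0.2244 + 0.1771 + 0.1659 = 2.1737
KR-20 = (k/(k-1)) * (1 - Sum(p_i*q_i) / Var_total)
= (10/9) * (1 - 2.1737/4.21)
= 1.1111 * 0.4837
KR-20 = 0.5374

0.5374


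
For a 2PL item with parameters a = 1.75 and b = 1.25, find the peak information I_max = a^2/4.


For 2PL, max info at theta = b = 1.25
I_max = a^2 / 4 = 1.75^2 / 4
= 3.0625 / 4
I_max = 0.7656

0.7656


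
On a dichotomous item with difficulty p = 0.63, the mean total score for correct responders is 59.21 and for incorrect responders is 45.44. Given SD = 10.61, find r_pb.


q = 1 - p = 0.37
rpb = ((M1 - M0) / SD) * sqrt(p * q)
rpb = ((59.21 - 45.44) / 10.61) * sqrt(0.63 * 0.37)
rpb = 0.6266

0.6266


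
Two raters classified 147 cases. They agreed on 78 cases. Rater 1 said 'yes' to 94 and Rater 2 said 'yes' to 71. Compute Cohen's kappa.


P_o = 78/147 = 0.530612
P_e = (94*71 + 53*76) / 21609 = 0.495257
kappa = (P_o - P_e) / (1 - P_e)
kappa = (0.530612 - 0.495257) / (1 - 0.495257)
kappa = 0.07

0.07


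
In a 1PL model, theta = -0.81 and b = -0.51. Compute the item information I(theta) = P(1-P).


P = 1/(1+exp(-(-0.81--0.51))) = 0.4256
I = P*(1-P) = 0.4256 * 0.5744
I = 0.2445

0.2445


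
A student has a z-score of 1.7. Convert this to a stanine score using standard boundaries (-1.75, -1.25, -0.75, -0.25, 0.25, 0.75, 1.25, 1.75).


Stanine boundaries: [-1.75, -1.25, -0.75, -0.25, 0.25, 0.75, 1.25, 1.75]
z = 1.7
Check each boundary:
  z >= -1.75 -> could be stanine 2
  z >= -1.25 -> could be stanine 3
  z >= -0.75 -> could be stanine 4
  z >= -0.25 -> could be stanine 5
  z >= 0.25 -> could be stanine 6
  z >= 0.75 -> could be stanine 7
  z >= 1.25 -> could be stanine 8
  z < 1.75
Highest qualifying boundary gives stanine = 8

8


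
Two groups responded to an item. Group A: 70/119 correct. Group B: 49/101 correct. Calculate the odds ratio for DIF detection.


Odds_A = 70/49 = 1.4286
Odds_B = 49/52 = 0.9423
OR = Odds_A / Odds_B = 1.4286 / 0.9423
Exactly, OR = (70 * 52) / (49 * 49) = 3640 / 2401
OR = 1.516

1.516


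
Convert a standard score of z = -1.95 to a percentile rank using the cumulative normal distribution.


CDF(z) = 0.5 * (1 + erf(z/sqrt(2)))
erf(-1.3789) = -0.9488
CDF = 0.0256
Percentile rank = 0.0256 * 100 = 2.56

2.56


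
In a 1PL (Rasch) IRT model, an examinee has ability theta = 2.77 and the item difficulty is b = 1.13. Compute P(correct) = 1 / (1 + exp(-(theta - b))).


theta - b = 2.77 - 1.13 = 1.64
exp(-(theta - b)) = exp(-1.64) = 0.194
P = 1 / (1 + 0.194)
P = 0.8375

0.8375


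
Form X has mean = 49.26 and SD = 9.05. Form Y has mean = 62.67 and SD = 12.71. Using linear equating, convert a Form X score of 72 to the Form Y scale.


slope = SD_Y / SD_X = 12.71 / 9.05 ~ 1.4044
intercept = mean_Y - slope * mean_X = 62.67 - (12.71 / 9.05) * 49.26 ~ -6.5117
Y = slope * X + intercept. To avoid rounding drift from the rounded slope/intercept, evaluate the equivalent form Y = mean_Y + SD_Y * (X - mean_X) / SD_X at full precision:
Y = 62.67 + 12.71 * (72 - 49.26) / 9.05
Y = 62.67 + 12.71 * 22.74 / 9.05
Y = 62.67 + 289.0254 / 9.05
Y = 62.67 + 31.9365
Y = 94.6065

94.6065


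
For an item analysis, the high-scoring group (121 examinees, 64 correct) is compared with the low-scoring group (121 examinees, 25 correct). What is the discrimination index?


p_upper = 64/121 = 0.5289
p_lower = 25/121 = 0.2066
D = 0.5289 - 0.2066 = 0.3223

0.3223
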